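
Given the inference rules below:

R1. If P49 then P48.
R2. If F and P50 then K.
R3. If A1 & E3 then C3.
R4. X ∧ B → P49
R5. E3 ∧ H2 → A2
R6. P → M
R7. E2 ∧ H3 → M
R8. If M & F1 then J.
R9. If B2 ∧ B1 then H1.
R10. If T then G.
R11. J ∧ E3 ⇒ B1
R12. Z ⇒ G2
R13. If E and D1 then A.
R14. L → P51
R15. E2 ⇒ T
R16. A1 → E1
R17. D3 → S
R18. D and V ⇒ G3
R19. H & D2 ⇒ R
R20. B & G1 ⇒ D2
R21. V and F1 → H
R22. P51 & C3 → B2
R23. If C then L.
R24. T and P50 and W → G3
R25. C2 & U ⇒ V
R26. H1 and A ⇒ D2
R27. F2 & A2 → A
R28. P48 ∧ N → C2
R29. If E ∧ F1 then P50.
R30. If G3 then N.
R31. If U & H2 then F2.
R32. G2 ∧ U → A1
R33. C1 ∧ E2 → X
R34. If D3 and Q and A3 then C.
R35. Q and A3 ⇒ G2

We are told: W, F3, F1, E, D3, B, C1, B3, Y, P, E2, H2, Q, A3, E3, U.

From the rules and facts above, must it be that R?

A2  (by R5: E3, H2)
M  (by R6: P)
J  (by R8: M, F1)
B1  (by R11: J, E3)
T  (by R15: E2)
P50  (by R29: E, F1)
F2  (by R31: U, H2)
X  (by R33: C1, E2)
C  (by R34: D3, Q, A3)
G2  (by R35: Q, A3)
P49  (by R4: X, B)
L  (by R23: C)
G3  (by R24: T, P50, W)
A  (by R27: F2, A2)
N  (by R30: G3)
A1  (by R32: G2, U)
P48  (by R1: P49)
C3  (by R3: A1, E3)
P51  (by R14: L)
B2  (by R22: P51, C3)
C2  (by R28: P48, N)
H1  (by R9: B2, B1)
V  (by R25: C2, U)
D2  (by R26: H1, A)
H  (by R21: V, F1)
R  (by R19: H, D2)

Yes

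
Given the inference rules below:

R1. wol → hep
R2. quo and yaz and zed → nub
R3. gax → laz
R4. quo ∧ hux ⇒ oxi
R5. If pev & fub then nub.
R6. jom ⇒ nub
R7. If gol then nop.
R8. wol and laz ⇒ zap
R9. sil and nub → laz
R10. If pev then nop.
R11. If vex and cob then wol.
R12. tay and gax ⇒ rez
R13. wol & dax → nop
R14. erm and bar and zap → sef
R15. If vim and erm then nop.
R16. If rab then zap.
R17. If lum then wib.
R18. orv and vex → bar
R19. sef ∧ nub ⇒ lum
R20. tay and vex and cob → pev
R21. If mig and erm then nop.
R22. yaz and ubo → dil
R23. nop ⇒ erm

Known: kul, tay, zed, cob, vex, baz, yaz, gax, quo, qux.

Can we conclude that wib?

No

Forward chaining from the given facts derives: nub, laz, wol, rez, pev, hep, zap, nop, erm.
The only rule concluding wib is R17, which needs lum; that is never established.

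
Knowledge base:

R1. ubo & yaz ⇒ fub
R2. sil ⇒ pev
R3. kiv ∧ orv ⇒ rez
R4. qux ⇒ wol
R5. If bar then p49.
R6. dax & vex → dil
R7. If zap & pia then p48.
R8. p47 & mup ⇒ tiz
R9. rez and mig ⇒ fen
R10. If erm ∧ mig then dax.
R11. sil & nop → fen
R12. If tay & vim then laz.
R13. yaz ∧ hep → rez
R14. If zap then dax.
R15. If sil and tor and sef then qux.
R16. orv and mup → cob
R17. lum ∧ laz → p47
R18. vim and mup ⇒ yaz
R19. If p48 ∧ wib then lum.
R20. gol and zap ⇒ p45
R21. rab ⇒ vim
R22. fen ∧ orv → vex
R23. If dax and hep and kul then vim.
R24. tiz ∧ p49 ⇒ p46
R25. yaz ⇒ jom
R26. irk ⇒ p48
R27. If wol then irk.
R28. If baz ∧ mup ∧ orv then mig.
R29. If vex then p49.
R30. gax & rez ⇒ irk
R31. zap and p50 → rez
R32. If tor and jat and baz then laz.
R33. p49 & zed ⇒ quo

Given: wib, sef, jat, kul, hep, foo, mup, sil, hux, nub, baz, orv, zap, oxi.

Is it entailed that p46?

Forward chaining from the given facts derives: pev, dax, cob, vim, mig, yaz, jom, rez, fen, vex, p49, dil.
The only rule concluding p46 is R24, which needs tiz; that is never established.

No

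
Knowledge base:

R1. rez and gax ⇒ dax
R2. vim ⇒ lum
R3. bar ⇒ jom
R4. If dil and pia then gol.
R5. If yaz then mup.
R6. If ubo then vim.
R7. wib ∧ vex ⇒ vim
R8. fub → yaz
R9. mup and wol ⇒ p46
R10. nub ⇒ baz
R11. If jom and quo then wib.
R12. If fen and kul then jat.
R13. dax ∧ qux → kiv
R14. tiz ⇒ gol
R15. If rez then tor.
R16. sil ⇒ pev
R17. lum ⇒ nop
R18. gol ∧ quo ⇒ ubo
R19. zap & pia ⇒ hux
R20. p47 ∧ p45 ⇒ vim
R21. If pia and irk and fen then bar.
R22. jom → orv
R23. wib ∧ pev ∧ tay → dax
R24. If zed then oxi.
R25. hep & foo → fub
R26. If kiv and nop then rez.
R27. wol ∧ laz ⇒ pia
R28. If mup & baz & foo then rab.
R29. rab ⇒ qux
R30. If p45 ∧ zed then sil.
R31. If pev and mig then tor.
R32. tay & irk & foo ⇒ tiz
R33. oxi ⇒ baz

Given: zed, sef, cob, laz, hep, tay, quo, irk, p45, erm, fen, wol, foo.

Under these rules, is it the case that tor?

oxi  (by R24: zed)
fub  (by R25: hep, foo)
pia  (by R27: wol, laz)
sil  (by R30: p45, zed)
tiz  (by R32: tay, irk, foo)
baz  (by R33: oxi)
yaz  (by R8: fub)
gol  (by R14: tiz)
pev  (by R16: sil)
ubo  (by R18: gol, quo)
bar  (by R21: pia, irk, fen)
jom  (by R3: bar)
mup  (by R5: yaz)
vim  (by R6: ubo)
wib  (by R11: jom, quo)
dax  (by R23: wib, pev, tay)
rab  (by R28: mup, baz, foo)
qux  (by R29: rab)
lum  (by R2: vim)
kiv  (by R13: dax, qux)
nop  (by R17: lum)
rez  (by R26: kiv, nop)
tor  (by R15: rez)

Yes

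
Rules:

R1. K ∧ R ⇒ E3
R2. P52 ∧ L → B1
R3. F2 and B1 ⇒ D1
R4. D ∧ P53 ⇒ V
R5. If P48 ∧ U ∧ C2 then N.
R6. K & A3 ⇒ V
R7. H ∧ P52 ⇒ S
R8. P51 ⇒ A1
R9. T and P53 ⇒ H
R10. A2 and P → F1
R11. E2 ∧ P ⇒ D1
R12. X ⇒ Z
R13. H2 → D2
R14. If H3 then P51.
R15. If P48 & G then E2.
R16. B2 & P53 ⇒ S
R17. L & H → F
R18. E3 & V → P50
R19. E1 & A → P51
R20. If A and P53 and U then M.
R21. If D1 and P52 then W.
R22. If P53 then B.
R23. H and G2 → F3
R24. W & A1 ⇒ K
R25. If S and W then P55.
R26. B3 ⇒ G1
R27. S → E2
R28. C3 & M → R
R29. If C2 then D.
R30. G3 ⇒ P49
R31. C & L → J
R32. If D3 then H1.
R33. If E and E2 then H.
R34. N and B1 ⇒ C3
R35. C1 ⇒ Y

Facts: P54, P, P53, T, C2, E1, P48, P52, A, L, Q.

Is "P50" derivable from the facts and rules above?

No

Forward chaining from the given facts derives: B1, H, F, P51, B, D, V, S, A1, E2, D1, W, K, P55.
The only rule concluding P50 is R18, which needs E3; that is never established.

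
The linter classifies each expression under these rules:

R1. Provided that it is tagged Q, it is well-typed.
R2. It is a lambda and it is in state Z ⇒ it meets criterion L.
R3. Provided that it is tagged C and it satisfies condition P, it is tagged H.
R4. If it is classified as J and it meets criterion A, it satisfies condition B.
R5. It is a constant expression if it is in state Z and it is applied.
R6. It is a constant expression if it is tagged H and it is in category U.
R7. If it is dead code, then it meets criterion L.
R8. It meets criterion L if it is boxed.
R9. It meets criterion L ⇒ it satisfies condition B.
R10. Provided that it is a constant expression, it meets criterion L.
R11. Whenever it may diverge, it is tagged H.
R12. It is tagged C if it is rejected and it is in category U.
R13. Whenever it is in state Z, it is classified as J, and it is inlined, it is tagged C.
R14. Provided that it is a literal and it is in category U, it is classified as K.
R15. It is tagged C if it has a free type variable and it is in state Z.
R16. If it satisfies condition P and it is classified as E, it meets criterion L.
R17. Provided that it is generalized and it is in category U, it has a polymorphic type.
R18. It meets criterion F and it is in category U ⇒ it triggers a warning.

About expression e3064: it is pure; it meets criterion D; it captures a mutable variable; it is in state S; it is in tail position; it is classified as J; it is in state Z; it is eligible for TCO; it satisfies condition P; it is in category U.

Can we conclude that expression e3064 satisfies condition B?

Forward chaining from the given facts derives: nothing new.
Rules concluding "it satisfies condition B": R4 needs "it meets criterion A"; R9 needs "it meets criterion L" — none of these are established.

No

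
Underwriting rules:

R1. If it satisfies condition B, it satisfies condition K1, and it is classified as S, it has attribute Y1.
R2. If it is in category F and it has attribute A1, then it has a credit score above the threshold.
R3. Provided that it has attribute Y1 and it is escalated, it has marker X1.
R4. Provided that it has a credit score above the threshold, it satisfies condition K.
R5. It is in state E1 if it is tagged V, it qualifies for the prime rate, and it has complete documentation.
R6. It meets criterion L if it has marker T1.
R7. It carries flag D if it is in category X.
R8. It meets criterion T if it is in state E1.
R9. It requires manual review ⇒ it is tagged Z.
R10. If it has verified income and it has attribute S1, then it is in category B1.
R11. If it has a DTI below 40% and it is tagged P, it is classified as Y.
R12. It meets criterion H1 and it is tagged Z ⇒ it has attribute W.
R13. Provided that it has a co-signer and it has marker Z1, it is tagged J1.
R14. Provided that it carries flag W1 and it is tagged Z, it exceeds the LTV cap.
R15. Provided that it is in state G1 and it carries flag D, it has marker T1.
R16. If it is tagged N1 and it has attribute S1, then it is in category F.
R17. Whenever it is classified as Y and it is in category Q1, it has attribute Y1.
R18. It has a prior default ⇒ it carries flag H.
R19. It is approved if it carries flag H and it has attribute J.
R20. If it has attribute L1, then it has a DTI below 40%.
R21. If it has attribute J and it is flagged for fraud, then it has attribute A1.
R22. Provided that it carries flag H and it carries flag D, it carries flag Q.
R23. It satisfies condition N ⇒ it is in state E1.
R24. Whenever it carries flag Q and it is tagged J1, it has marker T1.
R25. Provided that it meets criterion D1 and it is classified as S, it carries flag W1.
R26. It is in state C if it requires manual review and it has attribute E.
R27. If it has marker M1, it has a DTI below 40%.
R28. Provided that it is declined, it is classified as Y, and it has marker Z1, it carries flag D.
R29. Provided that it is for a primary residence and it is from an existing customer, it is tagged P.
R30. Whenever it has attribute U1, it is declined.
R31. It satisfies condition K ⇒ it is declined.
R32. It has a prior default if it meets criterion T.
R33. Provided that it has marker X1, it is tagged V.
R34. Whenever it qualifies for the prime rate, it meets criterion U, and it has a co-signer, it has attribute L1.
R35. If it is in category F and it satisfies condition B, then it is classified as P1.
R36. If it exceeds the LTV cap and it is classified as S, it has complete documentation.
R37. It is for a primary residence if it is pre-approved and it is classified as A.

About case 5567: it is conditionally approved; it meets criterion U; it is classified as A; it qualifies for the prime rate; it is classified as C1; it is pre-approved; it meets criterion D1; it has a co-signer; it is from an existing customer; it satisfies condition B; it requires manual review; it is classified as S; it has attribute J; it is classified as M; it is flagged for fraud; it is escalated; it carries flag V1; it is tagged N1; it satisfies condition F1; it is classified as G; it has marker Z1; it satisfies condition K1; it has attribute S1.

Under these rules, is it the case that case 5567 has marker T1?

By R1 (it satisfies condition B, it satisfies condition K1, it is classified as S): it has attribute Y1.
By R3 (it has attribute Y1, it is escalated): it has marker X1.
By R9 (it requires manual review): it is tagged Z.
By R13 (it has a co-signer, it has marker Z1): it is tagged J1.
By R16 (it is tagged N1, it has attribute S1): it is in category F.
By R21 (it has attribute J, it is flagged for fraud): it has attribute A1.
By R25 (it meets criterion D1, it is classified as S): it carries flag W1.
By R33 (it has marker X1): it is tagged V.
By R34 (it qualifies for the prime rate, it meets criterion U, it has a co-signer): it has attribute L1.
By R37 (it is pre-approved, it is classified as A): it is for a primary residence.
By R2 (it is in category F, it has attribute A1): it has a credit score above the threshold.
By R4 (it has a credit score above the threshold): it satisfies condition K.
By R14 (it carries flag W1, it is tagged Z): it exceeds the LTV cap.
By R20 (it has attribute L1): it has a DTI below 40%.
By R29 (it is for a primary residence, it is from an existing customer): it is tagged P.
By R31 (it satisfies condition K): it is declined.
By R36 (it exceeds the LTV cap, it is classified as S): it has complete documentation.
By R5 (it is tagged V, it qualifies for the prime rate, it has complete documentation): it is in state E1.
By R8 (it is in state E1): it meets criterion T.
By R11 (it has a DTI below 40%, it is tagged P): it is classified as Y.
By R28 (it is declined, it is classified as Y, it has marker Z1): it carries flag D.
By R32 (it meets criterion T): it has a prior default.
By R18 (it has a prior default): it carries flag H.
By R22 (it carries flag H, it carries flag D): it carries flag Q.
By R24 (it carries flag Q, it is tagged J1): it has marker T1.

Yes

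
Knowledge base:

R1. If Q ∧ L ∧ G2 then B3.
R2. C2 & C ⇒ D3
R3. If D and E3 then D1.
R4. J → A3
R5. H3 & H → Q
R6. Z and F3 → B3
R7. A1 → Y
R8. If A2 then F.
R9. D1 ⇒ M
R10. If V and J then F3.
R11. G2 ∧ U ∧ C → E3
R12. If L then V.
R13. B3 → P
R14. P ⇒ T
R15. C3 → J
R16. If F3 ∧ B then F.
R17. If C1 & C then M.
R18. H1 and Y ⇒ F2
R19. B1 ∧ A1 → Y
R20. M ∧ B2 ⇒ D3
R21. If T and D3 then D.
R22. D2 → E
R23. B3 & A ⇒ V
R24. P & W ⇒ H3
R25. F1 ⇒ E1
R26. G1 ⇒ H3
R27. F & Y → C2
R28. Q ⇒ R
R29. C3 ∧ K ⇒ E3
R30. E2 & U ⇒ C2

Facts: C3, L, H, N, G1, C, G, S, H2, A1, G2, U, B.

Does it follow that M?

Y  (by R7: A1)
E3  (by R11: G2, U, C)
V  (by R12: L)
J  (by R15: C3)
H3  (by R26: G1)
Q  (by R5: H3, H)
F3  (by R10: V, J)
F  (by R16: F3, B)
C2  (by R27: F, Y)
B3  (by R1: Q, L, G2)
D3  (by R2: C2, C)
P  (by R13: B3)
T  (by R14: P)
D  (by R21: T, D3)
D1  (by R3: D, E3)
M  (by R9: D1)

Yes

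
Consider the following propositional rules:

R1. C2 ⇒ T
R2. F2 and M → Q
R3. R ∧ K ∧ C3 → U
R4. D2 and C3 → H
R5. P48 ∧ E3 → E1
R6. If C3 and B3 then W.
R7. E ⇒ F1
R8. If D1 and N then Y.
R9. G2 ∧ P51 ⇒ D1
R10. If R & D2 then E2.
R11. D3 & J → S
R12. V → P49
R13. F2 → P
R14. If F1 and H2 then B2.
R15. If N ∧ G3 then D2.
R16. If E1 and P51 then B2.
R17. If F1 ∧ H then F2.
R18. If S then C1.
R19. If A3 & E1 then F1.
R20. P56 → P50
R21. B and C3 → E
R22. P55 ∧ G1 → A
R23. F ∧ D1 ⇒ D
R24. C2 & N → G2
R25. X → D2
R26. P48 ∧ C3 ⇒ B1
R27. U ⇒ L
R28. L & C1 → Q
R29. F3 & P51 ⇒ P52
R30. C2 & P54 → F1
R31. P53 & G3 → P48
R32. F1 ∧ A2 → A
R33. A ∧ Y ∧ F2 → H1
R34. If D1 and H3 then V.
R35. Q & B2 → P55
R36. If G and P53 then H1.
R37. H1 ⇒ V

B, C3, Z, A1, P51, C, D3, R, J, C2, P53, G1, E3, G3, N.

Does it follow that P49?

No

Forward chaining from the given facts derives: T, S, D2, C1, E, G2, P48, H, E1, F1, D1, E2, B2, F2, B1, Y, P.
The only rule concluding P49 is R12, which needs V; that is never established.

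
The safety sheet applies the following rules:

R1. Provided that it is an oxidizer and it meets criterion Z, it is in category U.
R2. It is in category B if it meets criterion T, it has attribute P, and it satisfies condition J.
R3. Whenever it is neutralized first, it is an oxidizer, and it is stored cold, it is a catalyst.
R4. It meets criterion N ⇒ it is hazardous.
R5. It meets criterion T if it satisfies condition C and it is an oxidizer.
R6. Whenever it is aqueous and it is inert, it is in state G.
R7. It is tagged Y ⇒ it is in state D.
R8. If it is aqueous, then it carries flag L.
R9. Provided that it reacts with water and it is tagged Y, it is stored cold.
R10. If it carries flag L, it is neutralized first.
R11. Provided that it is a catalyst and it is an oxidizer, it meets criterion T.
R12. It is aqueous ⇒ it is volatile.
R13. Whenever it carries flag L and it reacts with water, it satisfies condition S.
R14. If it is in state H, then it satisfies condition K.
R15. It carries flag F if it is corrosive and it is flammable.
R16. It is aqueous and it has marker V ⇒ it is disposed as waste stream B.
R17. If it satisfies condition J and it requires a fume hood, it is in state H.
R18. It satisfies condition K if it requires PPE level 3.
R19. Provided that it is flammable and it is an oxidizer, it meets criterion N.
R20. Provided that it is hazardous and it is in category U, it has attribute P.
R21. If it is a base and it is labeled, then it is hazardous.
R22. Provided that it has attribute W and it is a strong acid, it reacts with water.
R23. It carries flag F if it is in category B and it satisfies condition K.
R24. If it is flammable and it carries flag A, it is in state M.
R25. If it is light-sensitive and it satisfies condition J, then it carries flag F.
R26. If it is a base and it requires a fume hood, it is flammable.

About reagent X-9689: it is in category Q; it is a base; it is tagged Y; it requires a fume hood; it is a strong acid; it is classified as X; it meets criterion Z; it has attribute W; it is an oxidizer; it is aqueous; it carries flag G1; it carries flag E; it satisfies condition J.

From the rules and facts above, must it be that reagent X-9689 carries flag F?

By R1 (it is an oxidizer, it meets criterion Z): it is in category U.
By R8 (it is aqueous): it carries flag L.
By R10 (it carries flag L): it is neutralized first.
By R17 (it satisfies condition J, it requires a fume hood): it is in state H.
By R22 (it has attribute W, it is a strong acid): it reacts with water.
By R26 (it is a base, it requires a fume hood): it is flammable.
By R9 (it reacts with water, it is tagged Y): it is stored cold.
By R14 (it is in state H): it satisfies condition K.
By R19 (it is flammable, it is an oxidizer): it meets criterion N.
By R3 (it is neutralized first, it is an oxidizer, it is stored cold): it is a catalyst.
By R4 (it meets criterion N): it is hazardous.
By R11 (it is a catalyst, it is an oxidizer): it meets criterion T.
By R20 (it is hazardous, it is in category U): it has attribute P.
By R2 (it meets criterion T, it has attribute P, it satisfies condition J): it is in category B.
By R23 (it is in category B, it satisfies condition K): it carries flag F.

Yes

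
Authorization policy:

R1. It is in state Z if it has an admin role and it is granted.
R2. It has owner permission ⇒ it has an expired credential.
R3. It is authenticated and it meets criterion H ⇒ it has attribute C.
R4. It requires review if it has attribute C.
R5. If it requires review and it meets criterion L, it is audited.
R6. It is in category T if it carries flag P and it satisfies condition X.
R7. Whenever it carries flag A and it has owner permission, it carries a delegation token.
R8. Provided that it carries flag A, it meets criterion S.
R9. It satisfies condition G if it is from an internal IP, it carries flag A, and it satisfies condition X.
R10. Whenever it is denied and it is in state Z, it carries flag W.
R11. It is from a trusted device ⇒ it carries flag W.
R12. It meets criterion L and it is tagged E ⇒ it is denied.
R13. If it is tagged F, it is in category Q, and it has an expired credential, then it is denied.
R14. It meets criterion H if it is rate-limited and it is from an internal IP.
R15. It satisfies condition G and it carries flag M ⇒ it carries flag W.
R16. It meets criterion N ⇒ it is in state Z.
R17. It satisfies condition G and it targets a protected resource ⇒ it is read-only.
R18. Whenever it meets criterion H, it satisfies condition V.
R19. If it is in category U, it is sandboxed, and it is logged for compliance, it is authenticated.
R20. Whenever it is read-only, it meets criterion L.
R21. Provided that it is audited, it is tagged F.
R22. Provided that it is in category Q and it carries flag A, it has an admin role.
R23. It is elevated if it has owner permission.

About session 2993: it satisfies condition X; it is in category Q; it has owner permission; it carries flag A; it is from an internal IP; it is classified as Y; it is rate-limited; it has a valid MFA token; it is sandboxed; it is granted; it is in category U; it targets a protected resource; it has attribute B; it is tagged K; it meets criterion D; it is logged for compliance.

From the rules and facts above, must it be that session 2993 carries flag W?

Yes

By R2 (it has owner permission): it has an expired credential.
By R9 (it is from an internal IP, it carries flag A, it satisfies condition X): it satisfies condition G.
By R14 (it is rate-limited, it is from an internal IP): it meets criterion H.
By R17 (it satisfies condition G, it targets a protected resource): it is read-only.
By R19 (it is in category U, it is sandboxed, it is logged for compliance): it is authenticated.
By R20 (it is read-only): it meets criterion L.
By R22 (it is in category Q, it carries flag A): it has an admin role.
By R1 (it has an admin role, it is granted): it is in state Z.
By R3 (it is authenticated, it meets criterion H): it has attribute C.
By R4 (it has attribute C): it requires review.
By R5 (it requires review, it meets criterion L): it is audited.
By R21 (it is audited): it is tagged F.
By R13 (it is tagged F, it is in category Q, it has an expired credential): it is denied.
By R10 (it is denied, it is in state Z): it carries flag W.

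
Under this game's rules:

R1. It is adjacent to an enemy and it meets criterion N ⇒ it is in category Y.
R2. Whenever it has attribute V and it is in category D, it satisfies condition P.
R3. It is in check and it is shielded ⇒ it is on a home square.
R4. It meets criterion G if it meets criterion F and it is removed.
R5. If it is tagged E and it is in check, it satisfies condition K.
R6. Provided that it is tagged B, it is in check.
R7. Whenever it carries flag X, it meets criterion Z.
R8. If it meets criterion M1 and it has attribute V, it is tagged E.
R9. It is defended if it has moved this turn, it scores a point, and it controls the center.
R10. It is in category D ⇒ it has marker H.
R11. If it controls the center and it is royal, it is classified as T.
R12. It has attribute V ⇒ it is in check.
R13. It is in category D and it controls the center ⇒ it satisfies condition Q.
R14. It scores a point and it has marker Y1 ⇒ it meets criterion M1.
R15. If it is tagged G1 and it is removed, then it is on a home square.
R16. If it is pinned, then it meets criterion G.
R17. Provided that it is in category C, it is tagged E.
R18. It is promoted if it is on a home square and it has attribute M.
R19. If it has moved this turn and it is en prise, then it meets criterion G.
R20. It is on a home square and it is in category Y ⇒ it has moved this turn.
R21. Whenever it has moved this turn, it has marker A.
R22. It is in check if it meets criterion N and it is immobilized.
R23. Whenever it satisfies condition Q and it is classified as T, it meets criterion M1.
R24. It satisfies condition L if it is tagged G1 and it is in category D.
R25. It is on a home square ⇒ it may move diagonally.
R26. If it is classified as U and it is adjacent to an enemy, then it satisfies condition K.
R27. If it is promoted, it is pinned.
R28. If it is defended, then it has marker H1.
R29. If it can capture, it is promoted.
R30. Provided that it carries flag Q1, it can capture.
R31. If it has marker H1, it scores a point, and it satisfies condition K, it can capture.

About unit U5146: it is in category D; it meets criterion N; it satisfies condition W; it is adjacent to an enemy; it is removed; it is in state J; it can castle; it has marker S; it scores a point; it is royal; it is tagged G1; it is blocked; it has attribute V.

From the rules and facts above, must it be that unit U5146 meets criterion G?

No

Forward chaining from the given facts derives: is in category Y, satisfies condition P, has marker H, is in check, is on a home square, has moved this turn, has marker A, satisfies condition L, may move diagonally.
Rules concluding "it meets criterion G": R4 needs "it meets criterion F"; R16 needs "it is pinned"; R19 needs "it is en prise" — none of these are established.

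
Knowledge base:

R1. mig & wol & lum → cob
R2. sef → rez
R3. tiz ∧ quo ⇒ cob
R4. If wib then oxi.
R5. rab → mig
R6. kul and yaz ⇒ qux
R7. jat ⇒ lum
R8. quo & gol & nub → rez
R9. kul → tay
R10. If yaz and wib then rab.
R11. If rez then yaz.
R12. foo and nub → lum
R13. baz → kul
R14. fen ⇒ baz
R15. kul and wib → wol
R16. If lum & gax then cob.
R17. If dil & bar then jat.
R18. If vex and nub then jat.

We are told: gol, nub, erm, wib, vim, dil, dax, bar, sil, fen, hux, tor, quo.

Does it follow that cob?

Yes

rez  (by R8: quo, gol, nub)
yaz  (by R11: rez)
baz  (by R14: fen)
jat  (by R17: dil, bar)
lum  (by R7: jat)
rab  (by R10: yaz, wib)
kul  (by R13: baz)
wol  (by R15: kul, wib)
mig  (by R5: rab)
cob  (by R1: mig, wol, lum)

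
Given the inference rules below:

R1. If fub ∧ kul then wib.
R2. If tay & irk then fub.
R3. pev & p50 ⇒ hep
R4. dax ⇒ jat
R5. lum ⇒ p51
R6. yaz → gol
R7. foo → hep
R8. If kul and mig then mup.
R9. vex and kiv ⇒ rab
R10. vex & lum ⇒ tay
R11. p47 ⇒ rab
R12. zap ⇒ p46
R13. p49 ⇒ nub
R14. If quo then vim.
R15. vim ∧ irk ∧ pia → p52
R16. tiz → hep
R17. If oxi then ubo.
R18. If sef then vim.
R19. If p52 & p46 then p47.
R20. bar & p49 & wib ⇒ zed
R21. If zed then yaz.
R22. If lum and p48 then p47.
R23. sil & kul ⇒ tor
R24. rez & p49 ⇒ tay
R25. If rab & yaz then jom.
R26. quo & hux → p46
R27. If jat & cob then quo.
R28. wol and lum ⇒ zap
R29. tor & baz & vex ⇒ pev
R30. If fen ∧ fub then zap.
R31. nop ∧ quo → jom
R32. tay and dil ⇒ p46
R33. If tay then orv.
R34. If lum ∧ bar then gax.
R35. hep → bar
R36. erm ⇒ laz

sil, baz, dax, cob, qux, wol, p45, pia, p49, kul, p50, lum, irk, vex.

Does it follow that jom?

Yes

jat  (by R4: dax)
tay  (by R10: vex, lum)
tor  (by R23: sil, kul)
quo  (by R27: jat, cob)
zap  (by R28: wol, lum)
pev  (by R29: tor, baz, vex)
fub  (by R2: tay, irk)
hep  (by R3: pev, p50)
p46  (by R12: zap)
vim  (by R14: quo)
p52  (by R15: vim, irk, pia)
p47  (by R19: p52, p46)
bar  (by R35: hep)
wib  (by R1: fub, kul)
rab  (by R11: p47)
zed  (by R20: bar, p49, wib)
yaz  (by R21: zed)
jom  (by R25: rab, yaz)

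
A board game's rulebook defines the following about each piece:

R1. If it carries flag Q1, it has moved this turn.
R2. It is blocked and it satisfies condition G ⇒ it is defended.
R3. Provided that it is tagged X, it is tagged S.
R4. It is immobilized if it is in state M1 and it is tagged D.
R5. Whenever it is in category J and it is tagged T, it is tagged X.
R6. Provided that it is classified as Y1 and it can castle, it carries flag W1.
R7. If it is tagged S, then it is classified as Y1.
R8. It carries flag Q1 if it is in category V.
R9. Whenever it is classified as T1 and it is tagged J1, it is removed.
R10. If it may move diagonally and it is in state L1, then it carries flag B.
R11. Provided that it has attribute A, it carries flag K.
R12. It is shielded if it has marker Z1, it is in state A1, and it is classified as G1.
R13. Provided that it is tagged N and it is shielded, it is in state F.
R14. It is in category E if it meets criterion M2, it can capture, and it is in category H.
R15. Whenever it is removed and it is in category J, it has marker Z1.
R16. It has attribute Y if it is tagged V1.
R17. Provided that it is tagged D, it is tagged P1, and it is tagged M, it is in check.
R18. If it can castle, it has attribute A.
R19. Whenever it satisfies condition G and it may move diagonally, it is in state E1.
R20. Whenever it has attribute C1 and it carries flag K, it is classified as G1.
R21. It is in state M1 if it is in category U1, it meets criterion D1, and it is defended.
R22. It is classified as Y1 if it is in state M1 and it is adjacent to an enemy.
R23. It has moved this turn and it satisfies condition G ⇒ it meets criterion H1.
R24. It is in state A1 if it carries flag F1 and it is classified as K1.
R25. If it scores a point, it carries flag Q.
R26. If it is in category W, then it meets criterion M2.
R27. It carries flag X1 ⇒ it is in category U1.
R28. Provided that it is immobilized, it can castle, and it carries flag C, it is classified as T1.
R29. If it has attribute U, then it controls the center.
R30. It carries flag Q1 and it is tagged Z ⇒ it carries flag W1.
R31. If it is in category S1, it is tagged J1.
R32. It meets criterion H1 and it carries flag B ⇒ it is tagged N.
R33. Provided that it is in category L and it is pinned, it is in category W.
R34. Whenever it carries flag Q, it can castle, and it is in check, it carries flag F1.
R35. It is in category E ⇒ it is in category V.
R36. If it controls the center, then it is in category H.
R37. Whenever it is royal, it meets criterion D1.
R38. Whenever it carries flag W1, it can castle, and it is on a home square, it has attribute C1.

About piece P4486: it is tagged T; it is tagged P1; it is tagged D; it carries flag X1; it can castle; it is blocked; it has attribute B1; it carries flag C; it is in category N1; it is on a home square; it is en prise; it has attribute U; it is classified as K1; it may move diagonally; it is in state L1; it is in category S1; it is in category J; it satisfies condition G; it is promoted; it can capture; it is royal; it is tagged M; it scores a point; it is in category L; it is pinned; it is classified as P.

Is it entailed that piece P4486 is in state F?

By R2 (it is blocked, it satisfies condition G): it is defended.
By R5 (it is in category J, it is tagged T): it is tagged X.
By R10 (it may move diagonally, it is in state L1): it carries flag B.
By R17 (it is tagged D, it is tagged P1, it is tagged M): it is in check.
By R18 (it can castle): it has attribute A.
By R25 (it scores a point): it carries flag Q.
By R27 (it carries flag X1): it is in category U1.
By R29 (it has attribute U): it controls the center.
By R31 (it is in category S1): it is tagged J1.
By R33 (it is in category L, it is pinned): it is in category W.
By R34 (it carries flag Q, it can castle, it is in check): it carries flag F1.
By R36 (it controls the center): it is in category H.
By R37 (it is royal): it meets criterion D1.
By R3 (it is tagged X): it is tagged S.
By R7 (it is tagged S): it is classified as Y1.
By R11 (it has attribute A): it carries flag K.
By R21 (it is in category U1, it meets criterion D1, it is defended): it is in state M1.
By R24 (it carries flag F1, it is classified as K1): it is in state A1.
By R26 (it is in category W): it meets criterion M2.
By R4 (it is in state M1, it is tagged D): it is immobilized.
By R6 (it is classified as Y1, it can castle): it carries flag W1.
By R14 (it meets criterion M2, it can capture, it is in category H): it is in category E.
By R28 (it is immobilized, it can castle, it carries flag C): it is classified as T1.
By R35 (it is in category E): it is in category V.
By R38 (it carries flag W1, it can castle, it is on a home square): it has attribute C1.
By R8 (it is in category V): it carries flag Q1.
By R9 (it is classified as T1, it is tagged J1): it is removed.
By R15 (it is removed, it is in category J): it has marker Z1.
By R20 (it has attribute C1, it carries flag K): it is classified as G1.
By R1 (it carries flag Q1): it has moved this turn.
By R12 (it has marker Z1, it is in state A1, it is classified as G1): it is shielded.
By R23 (it has moved this turn, it satisfies condition G): it meets criterion H1.
By R32 (it meets criterion H1, it carries flag B): it is tagged N.
By R13 (it is tagged N, it is shielded): it is in state F.

Yes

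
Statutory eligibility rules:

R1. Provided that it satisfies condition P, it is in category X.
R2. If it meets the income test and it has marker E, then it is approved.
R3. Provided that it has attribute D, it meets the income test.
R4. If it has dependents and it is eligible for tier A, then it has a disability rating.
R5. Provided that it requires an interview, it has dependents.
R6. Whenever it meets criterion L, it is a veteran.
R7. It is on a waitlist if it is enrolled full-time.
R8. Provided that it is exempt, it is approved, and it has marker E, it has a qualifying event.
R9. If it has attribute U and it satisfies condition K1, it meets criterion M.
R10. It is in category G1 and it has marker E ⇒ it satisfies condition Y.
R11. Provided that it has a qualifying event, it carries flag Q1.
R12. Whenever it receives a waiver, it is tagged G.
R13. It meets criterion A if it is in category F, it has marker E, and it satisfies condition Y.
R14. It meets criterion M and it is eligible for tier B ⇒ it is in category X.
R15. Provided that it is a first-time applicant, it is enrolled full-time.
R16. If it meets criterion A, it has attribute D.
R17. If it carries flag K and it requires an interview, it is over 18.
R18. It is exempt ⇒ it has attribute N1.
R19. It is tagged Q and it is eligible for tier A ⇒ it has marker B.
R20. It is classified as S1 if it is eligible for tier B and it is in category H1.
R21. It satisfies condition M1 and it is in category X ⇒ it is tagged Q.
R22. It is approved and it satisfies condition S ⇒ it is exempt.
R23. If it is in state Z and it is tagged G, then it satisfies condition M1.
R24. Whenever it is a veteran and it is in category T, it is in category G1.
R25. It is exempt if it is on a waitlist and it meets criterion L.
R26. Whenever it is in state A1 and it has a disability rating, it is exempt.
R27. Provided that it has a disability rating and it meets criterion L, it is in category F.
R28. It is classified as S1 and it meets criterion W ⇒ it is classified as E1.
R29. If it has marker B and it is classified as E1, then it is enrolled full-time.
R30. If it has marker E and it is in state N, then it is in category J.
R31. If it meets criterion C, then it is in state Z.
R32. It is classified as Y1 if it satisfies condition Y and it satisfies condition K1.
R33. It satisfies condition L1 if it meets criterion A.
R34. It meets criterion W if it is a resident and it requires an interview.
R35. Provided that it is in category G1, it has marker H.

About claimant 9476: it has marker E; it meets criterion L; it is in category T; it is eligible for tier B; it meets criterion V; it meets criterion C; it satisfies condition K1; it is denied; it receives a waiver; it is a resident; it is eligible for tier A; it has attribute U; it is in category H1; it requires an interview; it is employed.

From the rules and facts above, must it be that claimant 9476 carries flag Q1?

Yes

By R5 (it requires an interview): it has dependents.
By R6 (it meets criterion L): it is a veteran.
By R9 (it has attribute U, it satisfies condition K1): it meets criterion M.
By R12 (it receives a waiver): it is tagged G.
By R14 (it meets criterion M, it is eligible for tier B): it is in category X.
By R20 (it is eligible for tier B, it is in category H1): it is classified as S1.
By R24 (it is a veteran, it is in category T): it is in category G1.
By R31 (it meets criterion C): it is in state Z.
By R34 (it is a resident, it requires an interview): it meets criterion W.
By R4 (it has dependents, it is eligible for tier A): it has a disability rating.
By R10 (it is in category G1, it has marker E): it satisfies condition Y.
By R23 (it is in state Z, it is tagged G): it satisfies condition M1.
By R27 (it has a disability rating, it meets criterion L): it is in category F.
By R28 (it is classified as S1, it meets criterion W): it is classified as E1.
By R13 (it is in category F, it has marker E, it satisfies condition Y): it meets criterion A.
By R16 (it meets criterion A): it has attribute D.
By R21 (it satisfies condition M1, it is in category X): it is tagged Q.
By R3 (it has attribute D): it meets the income test.
By R19 (it is tagged Q, it is eligible for tier A): it has marker B.
By R29 (it has marker B, it is classified as E1): it is enrolled full-time.
By R2 (it meets the income test, it has marker E): it is approved.
By R7 (it is enrolled full-time): it is on a waitlist.
By R25 (it is on a waitlist, it meets criterion L): it is exempt.
By R8 (it is exempt, it is approved, it has marker E): it has a qualifying event.
By R11 (it has a qualifying event): it carries flag Q1.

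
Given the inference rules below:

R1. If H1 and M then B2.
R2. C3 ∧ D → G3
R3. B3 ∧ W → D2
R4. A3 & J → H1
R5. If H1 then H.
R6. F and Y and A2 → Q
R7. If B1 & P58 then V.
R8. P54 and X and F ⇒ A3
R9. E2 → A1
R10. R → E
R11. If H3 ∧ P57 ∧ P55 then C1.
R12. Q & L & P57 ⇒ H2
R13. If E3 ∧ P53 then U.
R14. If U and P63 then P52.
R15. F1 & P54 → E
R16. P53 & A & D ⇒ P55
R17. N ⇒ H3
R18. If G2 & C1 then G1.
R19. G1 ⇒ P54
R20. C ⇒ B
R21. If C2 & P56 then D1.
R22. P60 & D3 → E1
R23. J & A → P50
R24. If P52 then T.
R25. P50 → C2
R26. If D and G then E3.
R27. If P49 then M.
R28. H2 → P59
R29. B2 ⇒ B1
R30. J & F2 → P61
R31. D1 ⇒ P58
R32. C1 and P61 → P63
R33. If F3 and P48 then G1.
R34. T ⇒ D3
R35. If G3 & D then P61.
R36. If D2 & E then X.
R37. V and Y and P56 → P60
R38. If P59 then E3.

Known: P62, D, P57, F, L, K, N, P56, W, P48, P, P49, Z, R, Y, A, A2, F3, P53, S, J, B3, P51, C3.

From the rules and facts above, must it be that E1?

Yes

G3  (by R2: C3, D)
D2  (by R3: B3, W)
Q  (by R6: F, Y, A2)
E  (by R10: R)
H2  (by R12: Q, L, P57)
P55  (by R16: P53, A, D)
H3  (by R17: N)
P50  (by R23: J, A)
C2  (by R25: P50)
M  (by R27: P49)
P59  (by R28: H2)
G1  (by R33: F3, P48)
P61  (by R35: G3, D)
X  (by R36: D2, E)
E3  (by R38: P59)
C1  (by R11: H3, P57, P55)
U  (by R13: E3, P53)
P54  (by R19: G1)
D1  (by R21: C2, P56)
P58  (by R31: D1)
P63  (by R32: C1, P61)
A3  (by R8: P54, X, F)
P52  (by R14: U, P63)
T  (by R24: P52)
D3  (by R34: T)
H1  (by R4: A3, J)
B2  (by R1: H1, M)
B1  (by R29: B2)
V  (by R7: B1, P58)
P60  (by R37: V, Y, P56)
E1  (by R22: P60, D3)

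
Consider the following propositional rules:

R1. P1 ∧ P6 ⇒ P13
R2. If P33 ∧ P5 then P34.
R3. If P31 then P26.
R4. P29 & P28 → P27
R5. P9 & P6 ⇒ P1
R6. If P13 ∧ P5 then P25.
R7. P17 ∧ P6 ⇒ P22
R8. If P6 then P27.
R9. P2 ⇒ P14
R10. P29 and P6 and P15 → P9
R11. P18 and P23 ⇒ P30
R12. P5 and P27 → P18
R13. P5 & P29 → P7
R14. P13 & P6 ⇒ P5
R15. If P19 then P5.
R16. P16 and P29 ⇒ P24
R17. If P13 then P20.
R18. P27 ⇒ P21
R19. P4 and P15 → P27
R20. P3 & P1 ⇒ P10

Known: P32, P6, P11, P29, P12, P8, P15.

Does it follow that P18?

P27  (by R8: P6)
P9  (by R10: P29, P6, P15)
P1  (by R5: P9, P6)
P13  (by R1: P1, P6)
P5  (by R14: P13, P6)
P18  (by R12: P5, P27)

Yes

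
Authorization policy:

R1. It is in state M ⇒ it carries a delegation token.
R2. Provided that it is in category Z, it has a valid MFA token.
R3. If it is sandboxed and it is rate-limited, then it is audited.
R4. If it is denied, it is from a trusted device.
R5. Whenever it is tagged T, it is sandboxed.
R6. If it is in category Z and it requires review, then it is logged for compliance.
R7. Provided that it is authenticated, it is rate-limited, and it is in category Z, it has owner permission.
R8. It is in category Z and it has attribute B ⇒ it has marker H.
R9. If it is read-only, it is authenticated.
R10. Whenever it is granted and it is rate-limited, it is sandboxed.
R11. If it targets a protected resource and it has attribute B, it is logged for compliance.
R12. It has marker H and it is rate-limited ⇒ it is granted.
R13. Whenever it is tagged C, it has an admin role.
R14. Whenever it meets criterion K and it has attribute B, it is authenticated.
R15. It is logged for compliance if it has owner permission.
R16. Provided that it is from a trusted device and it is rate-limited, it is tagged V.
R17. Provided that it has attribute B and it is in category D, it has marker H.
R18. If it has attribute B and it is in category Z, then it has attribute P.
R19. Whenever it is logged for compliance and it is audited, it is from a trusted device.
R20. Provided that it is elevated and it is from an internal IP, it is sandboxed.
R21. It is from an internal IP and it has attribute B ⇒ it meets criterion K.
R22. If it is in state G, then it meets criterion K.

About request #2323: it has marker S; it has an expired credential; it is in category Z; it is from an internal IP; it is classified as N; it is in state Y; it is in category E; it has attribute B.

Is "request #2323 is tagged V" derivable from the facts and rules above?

No

Forward chaining from the given facts derives: has a valid MFA token, has marker H, has attribute P, meets criterion K, is authenticated.
The only rule concluding "it is tagged V" is R16, which needs "it is from a trusted device"; that is never established.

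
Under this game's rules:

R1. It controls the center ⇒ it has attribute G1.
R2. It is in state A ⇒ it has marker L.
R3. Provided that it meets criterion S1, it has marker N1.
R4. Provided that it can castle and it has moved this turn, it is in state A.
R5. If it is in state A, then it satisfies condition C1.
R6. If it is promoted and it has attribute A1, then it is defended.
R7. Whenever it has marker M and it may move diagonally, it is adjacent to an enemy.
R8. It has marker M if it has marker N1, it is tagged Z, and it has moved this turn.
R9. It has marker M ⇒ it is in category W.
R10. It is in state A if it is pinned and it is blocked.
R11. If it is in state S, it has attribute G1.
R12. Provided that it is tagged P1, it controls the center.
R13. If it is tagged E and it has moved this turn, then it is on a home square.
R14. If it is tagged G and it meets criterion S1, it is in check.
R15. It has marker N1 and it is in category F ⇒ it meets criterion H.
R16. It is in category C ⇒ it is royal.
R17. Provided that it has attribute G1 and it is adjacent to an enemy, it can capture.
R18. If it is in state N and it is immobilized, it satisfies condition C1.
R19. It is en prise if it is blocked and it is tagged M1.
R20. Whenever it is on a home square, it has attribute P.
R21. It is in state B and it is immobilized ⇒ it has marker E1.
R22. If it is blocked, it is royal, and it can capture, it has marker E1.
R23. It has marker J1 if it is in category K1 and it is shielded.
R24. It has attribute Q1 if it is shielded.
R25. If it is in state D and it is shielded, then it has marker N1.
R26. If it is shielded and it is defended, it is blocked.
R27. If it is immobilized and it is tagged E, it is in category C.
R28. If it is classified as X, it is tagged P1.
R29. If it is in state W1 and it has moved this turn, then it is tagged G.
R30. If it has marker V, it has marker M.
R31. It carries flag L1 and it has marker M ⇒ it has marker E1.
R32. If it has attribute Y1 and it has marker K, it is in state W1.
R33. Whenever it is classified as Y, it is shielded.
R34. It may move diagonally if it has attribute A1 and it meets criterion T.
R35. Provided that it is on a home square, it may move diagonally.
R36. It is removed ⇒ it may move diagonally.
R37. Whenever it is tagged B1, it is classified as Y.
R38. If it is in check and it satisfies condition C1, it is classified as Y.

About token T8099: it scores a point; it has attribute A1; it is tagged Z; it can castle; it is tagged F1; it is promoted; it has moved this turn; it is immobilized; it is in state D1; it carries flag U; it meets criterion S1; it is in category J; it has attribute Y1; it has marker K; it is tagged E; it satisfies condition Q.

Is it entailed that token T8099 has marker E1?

Forward chaining from the given facts derives: has marker N1, is in state A, satisfies condition C1, is defended, has marker M, is in category W, is on a home square, has attribute P, is in category C, is in state W1, may move diagonally, has marker L, is adjacent to an enemy, is royal, is tagged G, is in check, is classified as Y, is shielded, has attribute Q1, is blocked.
Rules concluding "it has marker E1": R21 needs "it is in state B"; R22 needs "it can capture"; R31 needs "it carries flag L1" — none of these are established.

No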